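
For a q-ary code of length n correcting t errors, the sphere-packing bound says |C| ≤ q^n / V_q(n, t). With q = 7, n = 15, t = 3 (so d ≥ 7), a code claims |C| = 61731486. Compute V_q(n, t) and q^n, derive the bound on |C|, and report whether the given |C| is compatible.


V_q(n, t) = 102151, q^n = 4747561509943, Hamming bound = 46475918, |C| = 61731486 > bound (violated).

Step 1: Compute V_q(n, t) = Σ_{j=0}^3 C(n, j) (q−1)^j.
  j = 0: C(15,0)·(6)^0 = 1·1 = 1.
  j = 1: C(15,1)·(6)^1 = 15·6 = 90.
  j = 2: C(15,2)·(6)^2 = 105·36 = 3780.
  j = 3: C(15,3)·(6)^3 = 455·216 = 98280.
  V_q(n, t) = 1 + 90 + 3780 + 98280 = 102151.
Step 2: q^n = 7^15 = 4747561509943.
Step 3: Hamming bound ⌊q^n / V_q(n,t)⌋ = ⌊4747561509943/102151⌋ = 46475918.
Step 4: Compare |C| = 61731486 to 46475918: violated.
The claimed |C| lies above the Hamming bound, so no 7-ary code of length 15 with d ≥ 7 can have 61731486 codewords.


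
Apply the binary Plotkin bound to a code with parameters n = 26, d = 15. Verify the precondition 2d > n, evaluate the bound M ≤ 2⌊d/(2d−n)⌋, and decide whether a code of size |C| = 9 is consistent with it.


Plotkin bound M ≤ 6; given |C| = 9 > bound (violated).

Check applicability: 2d = 30, n = 26.
2d − n = 4 > 0, so Plotkin applies.
Compute d/(2d−n) = 15/4 ≈ 3.7500.
⌊d/(2d−n)⌋ = 3.
Plotkin bound: M ≤ 2·3 = 6.
Given |C| = 9, check: VIOLATED.
This |C| is above the Plotkin bound, so no binary code with n = 26, d = 15 and 9 codewords exists.


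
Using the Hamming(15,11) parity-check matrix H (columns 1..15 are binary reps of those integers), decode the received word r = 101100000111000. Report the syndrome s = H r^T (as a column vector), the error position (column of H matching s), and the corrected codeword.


s = (1, 0, 1, 1)^T, error position = 11, corrected codeword c = 101100000101000

Compute s = H r^T mod 2 one row at a time:
  s_1 = 0 + 0 + 1 + 1 + 1 + 0 + 0 + 0 = 3 ≡ 1 (mod 2).
  s_2 = 1 + 0 + 0 + 0 + 1 + 0 + 0 + 0 = 2 ≡ 0 (mod 2).
  s_3 = 0 + 1 + 0 + 0 + 1 + 1 + 0 + 0 = 3 ≡ 1 (mod 2).
  s_4 = 1 + 1 + 0 + 0 + 0 + 1 + 0 + 0 = 3 ≡ 1 (mod 2).
s = (1, 0, 1, 1)^T — this equals column 11 of H (binary 1011), so error is at position 11.
Correct: flip bit 11 of r = 101100000111000 to get c = 101100000101000.


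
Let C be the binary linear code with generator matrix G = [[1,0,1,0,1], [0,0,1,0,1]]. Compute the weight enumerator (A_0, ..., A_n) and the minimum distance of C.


Weight distribution: A_0 = 1, A_1 = 1, A_2 = 1, A_3 = 1. Minimum distance d = 1.

Enumerate all 2^2 = 4 messages m ∈ F_2^2.
For each, compute codeword c = mG in F_2^5, then tally its weight.
  m = 00 → c = 00000, weight = 0.
  m = 10 → c = 10101, weight = 3.
  m = 01 → c = 00101, weight = 2.
  m = 11 → c = 10000, weight = 1.
Tally weights:
  weight 0: 1 codewords.
  weight 1: 1 codewords.
  weight 2: 1 codewords.
  weight 3: 1 codewords.
Minimum distance d = smallest w > 0 with A_w > 0 = 1.
Sanity: Σ A_w = 4 = 2^2 = 4 ✓.


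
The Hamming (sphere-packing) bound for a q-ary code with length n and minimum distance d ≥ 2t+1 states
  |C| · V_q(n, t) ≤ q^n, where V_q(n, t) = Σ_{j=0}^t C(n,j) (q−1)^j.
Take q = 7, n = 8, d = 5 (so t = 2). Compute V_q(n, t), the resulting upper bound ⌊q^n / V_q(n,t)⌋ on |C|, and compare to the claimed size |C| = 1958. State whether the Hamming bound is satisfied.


V_q(n, t) = 1057, q^n = 5764801, Hamming bound = 5453, |C| = 1958 ≤ bound (satisfied).

Step 1: Compute V_q(n, t) = Σ_{j=0}^2 C(n, j) (q−1)^j.
  j = 0: C(8,0)·(6)^0 = 1·1 = 1.
  j = 1: C(8,1)·(6)^1 = 8·6 = 48.
  j = 2: C(8,2)·(6)^2 = 28·36 = 1008.
  V_q(n, t) = 1 + 48 + 1008 = 1057.
Step 2: q^n = 7^8 = 5764801.
Step 3: Hamming bound ⌊q^n / V_q(n,t)⌋ = ⌊5764801/1057⌋ = 5453.
Step 4: Compare |C| = 1958 to 5453: satisfied.
The claimed |C| lies below the Hamming bound.


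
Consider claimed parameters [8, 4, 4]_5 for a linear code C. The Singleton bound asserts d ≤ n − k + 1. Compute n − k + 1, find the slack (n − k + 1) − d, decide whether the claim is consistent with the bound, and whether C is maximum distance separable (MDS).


Singleton RHS = n − k + 1 = 5, slack = 1, bound satisfied, not MDS.

Singleton bound: d ≤ n − k + 1.
Here n = 8, k = 4, so n − k + 1 = 5.
Given d = 4, check d ≤ 5: YES.
Slack = (n − k + 1) − d = 1.
The code is NOT MDS (slack = 1 > 0).
Description: the claimed parameters are [8, 4, 4]_5; such a code would be non-MDS.


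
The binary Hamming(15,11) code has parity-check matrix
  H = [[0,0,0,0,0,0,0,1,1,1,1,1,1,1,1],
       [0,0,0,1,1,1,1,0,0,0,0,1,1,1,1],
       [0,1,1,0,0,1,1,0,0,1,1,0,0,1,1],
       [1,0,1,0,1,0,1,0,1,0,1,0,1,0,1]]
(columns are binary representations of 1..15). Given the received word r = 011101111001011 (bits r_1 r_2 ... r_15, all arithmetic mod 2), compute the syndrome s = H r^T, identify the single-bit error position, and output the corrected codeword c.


s = (1, 0, 0, 0)^T, error position = 8, corrected codeword c = 011101101001011

Compute s = H r^T mod 2 one row at a time:
  s_1 = 1 + 1 + 0 + 0 + 1 + 0 + 1 + 1 = 5 ≡ 1 (mod 2).
  s_2 = 1 + 0 + 1 + 1 + 1 + 0 + 1 + 1 = 6 ≡ 0 (mod 2).
  s_3 = 1 + 1 + 1 + 1 + 0 + 0 + 1 + 1 = 6 ≡ 0 (mod 2).
  s_4 = 0 + 1 + 0 + 1 + 1 + 0 + 0 + 1 = 4 ≡ 0 (mod 2).
s = (1, 0, 0, 0)^T — this equals column 8 of H (binary 1000), so error is at position 8.
Correct: flip bit 8 of r = 011101111001011 to get c = 011101101001011.


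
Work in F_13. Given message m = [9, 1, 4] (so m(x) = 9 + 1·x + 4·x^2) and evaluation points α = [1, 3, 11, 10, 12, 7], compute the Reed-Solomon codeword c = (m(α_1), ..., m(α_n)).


c = [1, 9, 10, 3, 12, 4]

Message polynomial: m(x) = 9 + 1·x + 4·x^2 (mod 13).
For each evaluation point α_i, compute m(α_i) mod 13:
  α_1 = 1: Horner steps 4 → 5 → 1, so m(1) = 1.
  α_2 = 3: Horner steps 4 → 0 → 9, so m(3) = 9.
  α_3 = 11: Horner steps 4 → 6 → 10, so m(11) = 10.
  α_4 = 10: Horner steps 4 → 2 → 3, so m(10) = 3.
  α_5 = 12: Horner steps 4 → 10 → 12, so m(12) = 12.
  α_6 = 7: Horner steps 4 → 3 → 4, so m(7) = 4.
Codeword c = [1, 9, 10, 3, 12, 4] ∈ F_13^6.


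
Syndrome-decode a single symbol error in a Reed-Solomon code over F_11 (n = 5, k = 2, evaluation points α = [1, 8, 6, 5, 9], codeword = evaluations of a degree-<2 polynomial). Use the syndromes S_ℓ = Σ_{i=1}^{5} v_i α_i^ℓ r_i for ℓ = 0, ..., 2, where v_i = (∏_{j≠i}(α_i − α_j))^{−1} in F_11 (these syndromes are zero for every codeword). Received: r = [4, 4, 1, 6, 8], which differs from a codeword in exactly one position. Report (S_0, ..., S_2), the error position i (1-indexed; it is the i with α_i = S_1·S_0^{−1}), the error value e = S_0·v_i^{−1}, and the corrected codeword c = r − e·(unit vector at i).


S = (1, 8, 9), error at position 2, error magnitude e = 2, c = [4, 2, 1, 6, 8].

Step 1: column multipliers v_i = (∏_{j≠i}(α_i − α_j))^{−1} mod 11.
  i = 1 (α = 1): (1−8)(1−6)(1−5)(1−9) = (−7)·(−5)·(−4)·(−8) = 1120 ≡ 9, so v_1 = 9^{−1} = 5 (mod 11).
  i = 2 (α = 8): (8−1)(8−6)(8−5)(8−9) = 7·2·3·(−1) = −42 ≡ 2, so v_2 = 2^{−1} = 6 (mod 11).
  i = 3 (α = 6): (6−1)(6−8)(6−5)(6−9) = 5·(−2)·1·(−3) = 30 ≡ 8, so v_3 = 8^{−1} = 7 (mod 11).
  i = 4 (α = 5): (5−1)(5−8)(5−6)(5−9) = 4·(−3)·(−1)·(−4) = −48 ≡ 7, so v_4 = 7^{−1} = 8 (mod 11).
  i = 5 (α = 9): (9−1)(9−8)(9−6)(9−5) = 8·1·3·4 = 96 ≡ 8, so v_5 = 8^{−1} = 7 (mod 11).
  v = [5, 6, 7, 8, 7].
Step 2: syndromes of r = [4, 4, 1, 6, 8] (all sums mod 11).
  S_0 = Σ v_i r_i = 5·4 + 6·4 + 7·1 + 8·6 + 7·8 = 155 ≡ 1.
  S_1 = Σ v_i α_i r_i = 5·1·4 + 6·8·4 + 7·6·1 + 8·5·6 + 7·9·8 = 998 ≡ 8.
  α_i^2 mod 11 = [1, 9, 3, 3, 4].
  S_2 = Σ v_i α_i^2 r_i = 5·1·4 + 6·9·4 + 7·3·1 + 8·3·6 + 7·4·8 = 625 ≡ 9.
  S = (1, 8, 9) ≠ 0, so r is not a codeword (an error is present).
Step 3: locate the error. For a single error e at position i, S_ℓ = v_i·e·α_i^ℓ, so α_err = S_1/S_0.
  S_0^{−1} = 1^{−1} = 1 (mod 11), so α_err = 8·1 = 8 ≡ 8 = α_2. Error position i = 2.
  Consistency check: S_2/S_1 = 9·7 = 63 ≡ 8 = α_err ✓ (single-error assumption holds).
Step 4: error magnitude e = S_0/v_2 = S_0·∏_{j≠2}(α_2 − α_j) = 1·2 = 2 ≡ 2 (mod 11).
Step 5: correct position 2: c_2 = r_2 − e = 4 − 2 ≡ 2 (mod 11). Hence c = [4, 2, 1, 6, 8].
  Check: interpolating c through the α_i gives m(x) = 9 + 6·x (degree < 2) with m(α_i) = c_i for every i, so c is indeed a codeword.


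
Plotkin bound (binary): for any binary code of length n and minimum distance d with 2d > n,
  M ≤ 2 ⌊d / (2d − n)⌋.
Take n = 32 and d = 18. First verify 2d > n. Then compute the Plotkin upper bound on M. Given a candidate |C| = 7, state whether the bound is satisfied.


Plotkin bound M ≤ 8; given |C| = 7 ≤ bound (satisfied).

Check applicability: 2d = 36, n = 32.
2d − n = 4 > 0, so Plotkin applies.
Compute d/(2d−n) = 18/4 ≈ 4.5000.
⌊d/(2d−n)⌋ = 4.
Plotkin bound: M ≤ 2·4 = 8.
Given |C| = 7, check: satisfied.
This |C| is below the Plotkin bound.


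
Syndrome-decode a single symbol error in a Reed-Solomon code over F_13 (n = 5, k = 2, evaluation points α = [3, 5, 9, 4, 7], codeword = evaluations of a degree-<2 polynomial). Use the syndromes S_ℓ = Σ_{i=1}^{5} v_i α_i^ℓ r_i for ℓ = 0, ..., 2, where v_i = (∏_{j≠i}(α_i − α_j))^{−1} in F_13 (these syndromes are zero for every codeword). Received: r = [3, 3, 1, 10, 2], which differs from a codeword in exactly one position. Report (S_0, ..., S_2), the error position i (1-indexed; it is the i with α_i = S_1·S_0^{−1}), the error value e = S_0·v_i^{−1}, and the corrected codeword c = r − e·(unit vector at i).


S = (10, 4, 12), error at position 1, error magnitude e = 12, c = [4, 3, 1, 10, 2].

Step 1: column multipliers v_i = (∏_{j≠i}(α_i − α_j))^{−1} mod 13.
  i = 1 (α = 3): (3−5)(3−9)(3−4)(3−7) = (−2)·(−6)·(−1)·(−4) = 48 ≡ 9, so v_1 = 9^{−1} = 3 (mod 13).
  i = 2 (α = 5): (5−3)(5−9)(5−4)(5−7) = 2·(−4)·1·(−2) = 16 ≡ 3, so v_2 = 3^{−1} = 9 (mod 13).
  i = 3 (α = 9): (9−3)(9−5)(9−4)(9−7) = 6·4·5·2 = 240 ≡ 6, so v_3 = 6^{−1} = 11 (mod 13).
  i = 4 (α = 4): (4−3)(4−5)(4−9)(4−7) = 1·(−1)·(−5)·(−3) = −15 ≡ 11, so v_4 = 11^{−1} = 6 (mod 13).
  i = 5 (α = 7): (7−3)(7−5)(7−9)(7−4) = 4·2·(−2)·3 = −48 ≡ 4, so v_5 = 4^{−1} = 10 (mod 13).
  v = [3, 9, 11, 6, 10].
Step 2: syndromes of r = [3, 3, 1, 10, 2] (all sums mod 13).
  S_0 = Σ v_i r_i = 3·3 + 9·3 + 11·1 + 6·10 + 10·2 = 127 ≡ 10.
  S_1 = Σ v_i α_i r_i = 3·3·3 + 9·5·3 + 11·9·1 + 6·4·10 + 10·7·2 = 641 ≡ 4.
  α_i^2 mod 13 = [9, 12, 3, 3, 10].
  S_2 = Σ v_i α_i^2 r_i = 3·9·3 + 9·12·3 + 11·3·1 + 6·3·10 + 10·10·2 = 818 ≡ 12.
  S = (10, 4, 12) ≠ 0, so r is not a codeword (an error is present).
Step 3: locate the error. For a single error e at position i, S_ℓ = v_i·e·α_i^ℓ, so α_err = S_1/S_0.
  S_0^{−1} = 10^{−1} = 4 (mod 13), so α_err = 4·4 = 16 ≡ 3 = α_1. Error position i = 1.
  Consistency check: S_2/S_1 = 12·10 = 120 ≡ 3 = α_err ✓ (single-error assumption holds).
Step 4: error magnitude e = S_0/v_1 = S_0·∏_{j≠1}(α_1 − α_j) = 10·9 = 90 ≡ 12 (mod 13).
Step 5: correct position 1: c_1 = r_1 − e = 3 − 12 ≡ 4 (mod 13). Hence c = [4, 3, 1, 10, 2].
  Check: interpolating c through the α_i gives m(x) = 12 + 6·x (degree < 2) with m(α_i) = c_i for every i, so c is indeed a codeword.


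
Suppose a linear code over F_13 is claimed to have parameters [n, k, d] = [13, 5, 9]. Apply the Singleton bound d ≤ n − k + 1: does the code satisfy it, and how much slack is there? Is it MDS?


Singleton RHS = n − k + 1 = 9, slack = 0, bound satisfied, MDS.

Singleton bound: d ≤ n − k + 1.
Here n = 13, k = 5, so n − k + 1 = 9.
Given d = 9, check d ≤ 9: YES.
Slack = (n − k + 1) − d = 0.
The code is MDS (slack = 0).
Description: the claimed parameters are [13, 5, 9]_13; such a code would be MDS (meets Singleton bound).


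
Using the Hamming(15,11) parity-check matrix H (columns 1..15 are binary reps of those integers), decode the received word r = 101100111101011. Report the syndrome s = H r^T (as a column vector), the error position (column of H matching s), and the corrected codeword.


s = (0, 1, 1, 1)^T, error position = 7, corrected codeword c = 101100011101011

Compute s = H r^T mod 2 one row at a time:
  s_1 = 1 + 1 + 1 + 0 + 1 + 0 + 1 + 1 = 6 ≡ 0 (mod 2).
  s_2 = 1 + 0 + 0 + 1 + 1 + 0 + 1 + 1 = 5 ≡ 1 (mod 2).
  s_3 = 0 + 1 + 0 + 1 + 1 + 0 + 1 + 1 = 5 ≡ 1 (mod 2).
  s_4 = 1 + 1 + 0 + 1 + 1 + 0 + 0 + 1 = 5 ≡ 1 (mod 2).
s = (0, 1, 1, 1)^T — this equals column 7 of H (binary 0111), so error is at position 7.
Correct: flip bit 7 of r = 101100111101011 to get c = 101100011101011.


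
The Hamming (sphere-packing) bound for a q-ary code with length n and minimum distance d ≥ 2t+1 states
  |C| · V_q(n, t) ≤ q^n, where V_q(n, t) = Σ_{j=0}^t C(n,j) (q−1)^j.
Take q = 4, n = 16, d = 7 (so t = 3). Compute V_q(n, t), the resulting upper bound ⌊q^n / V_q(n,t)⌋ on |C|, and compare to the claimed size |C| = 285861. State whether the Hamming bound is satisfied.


V_q(n, t) = 16249, q^n = 4294967296, Hamming bound = 264321, |C| = 285861 > bound (violated).

Step 1: Compute V_q(n, t) = Σ_{j=0}^3 C(n, j) (q−1)^j.
  j = 0: C(16,0)·(3)^0 = 1·1 = 1.
  j = 1: C(16,1)·(3)^1 = 16·3 = 48.
  j = 2: C(16,2)·(3)^2 = 120·9 = 1080.
  j = 3: C(16,3)·(3)^3 = 560·27 = 15120.
  V_q(n, t) = 1 + 48 + 1080 + 15120 = 16249.
Step 2: q^n = 4^16 = 4294967296.
Step 3: Hamming bound ⌊q^n / V_q(n,t)⌋ = ⌊4294967296/16249⌋ = 264321.
Step 4: Compare |C| = 285861 to 264321: violated.
The claimed |C| lies above the Hamming bound, so no 4-ary code of length 16 with d ≥ 7 can have 285861 codewords.


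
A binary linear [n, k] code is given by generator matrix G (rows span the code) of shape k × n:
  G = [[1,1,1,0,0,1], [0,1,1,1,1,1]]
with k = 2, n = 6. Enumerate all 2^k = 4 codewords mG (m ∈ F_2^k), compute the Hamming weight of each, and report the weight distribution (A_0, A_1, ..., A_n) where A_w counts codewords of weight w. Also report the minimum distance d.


Weight distribution: A_0 = 1, A_3 = 1, A_4 = 1, A_5 = 1. Minimum distance d = 3.

Enumerate all 2^2 = 4 messages m ∈ F_2^2.
For each, compute codeword c = mG in F_2^6, then tally its weight.
  m = 00 → c = 000000, weight = 0.
  m = 10 → c = 111001, weight = 4.
  m = 01 → c = 011111, weight = 5.
  m = 11 → c = 100110, weight = 3.
Tally weights:
  weight 0: 1 codewords.
  weight 3: 1 codewords.
  weight 4: 1 codewords.
  weight 5: 1 codewords.
Minimum distance d = smallest w > 0 with A_w > 0 = 3.
Sanity: Σ A_w = 4 = 2^2 = 4 ✓.


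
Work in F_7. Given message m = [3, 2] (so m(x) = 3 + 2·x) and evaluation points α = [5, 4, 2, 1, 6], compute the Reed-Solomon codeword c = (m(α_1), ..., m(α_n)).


c = [6, 4, 0, 5, 1]

Message polynomial: m(x) = 3 + 2·x (mod 7).
For each evaluation point α_i, compute m(α_i) mod 7:
  α_1 = 5: Horner steps 2 → 6, so m(5) = 6.
  α_2 = 4: Horner steps 2 → 4, so m(4) = 4.
  α_3 = 2: Horner steps 2 → 0, so m(2) = 0.
  α_4 = 1: Horner steps 2 → 5, so m(1) = 5.
  α_5 = 6: Horner steps 2 → 1, so m(6) = 1.
Codeword c = [6, 4, 0, 5, 1] ∈ F_7^5.


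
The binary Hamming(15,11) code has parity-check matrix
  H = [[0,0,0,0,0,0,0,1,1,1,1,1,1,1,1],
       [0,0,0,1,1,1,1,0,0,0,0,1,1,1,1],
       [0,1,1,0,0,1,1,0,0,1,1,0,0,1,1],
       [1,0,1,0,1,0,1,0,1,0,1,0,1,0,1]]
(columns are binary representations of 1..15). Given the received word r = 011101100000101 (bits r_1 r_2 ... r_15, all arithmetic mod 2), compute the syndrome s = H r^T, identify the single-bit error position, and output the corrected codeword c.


s = (0, 1, 1, 0)^T, error position = 6, corrected codeword c = 011100100000101

Compute s = H r^T mod 2 one row at a time:
  s_1 = 0 + 0 + 0 + 0 + 0 + 1 + 0 + 1 = 2 ≡ 0 (mod 2).
  s_2 = 1 + 0 + 1 + 1 + 0 + 1 + 0 + 1 = 5 ≡ 1 (mod 2).
  s_3 = 1 + 1 + 1 + 1 + 0 + 0 + 0 + 1 = 5 ≡ 1 (mod 2).
  s_4 = 0 + 1 + 0 + 1 + 0 + 0 + 1 + 1 = 4 ≡ 0 (mod 2).
s = (0, 1, 1, 0)^T — this equals column 6 of H (binary 0110), so error is at position 6.
Correct: flip bit 6 of r = 011101100000101 to get c = 011100100000101.


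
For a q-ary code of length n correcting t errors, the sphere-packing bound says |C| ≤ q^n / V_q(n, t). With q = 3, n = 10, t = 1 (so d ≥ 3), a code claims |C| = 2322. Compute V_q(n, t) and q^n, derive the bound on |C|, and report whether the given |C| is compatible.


V_q(n, t) = 21, q^n = 59049, Hamming bound = 2811, |C| = 2322 ≤ bound (satisfied).

Step 1: Compute V_q(n, t) = Σ_{j=0}^1 C(n, j) (q−1)^j.
  j = 0: C(10,0)·(2)^0 = 1·1 = 1.
  j = 1: C(10,1)·(2)^1 = 10·2 = 20.
  V_q(n, t) = 1 + 20 = 21.
Step 2: q^n = 3^10 = 59049.
Step 3: Hamming bound ⌊q^n / V_q(n,t)⌋ = ⌊59049/21⌋ = 2811.
Step 4: Compare |C| = 2322 to 2811: satisfied.
The claimed |C| lies below the Hamming bound.


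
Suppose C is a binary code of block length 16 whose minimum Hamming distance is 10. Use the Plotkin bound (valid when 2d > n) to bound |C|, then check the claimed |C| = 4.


Plotkin bound M ≤ 4; given |C| = 4 ≤ bound (satisfied).

Check applicability: 2d = 20, n = 16.
2d − n = 4 > 0, so Plotkin applies.
Compute d/(2d−n) = 10/4 ≈ 2.5000.
⌊d/(2d−n)⌋ = 2.
Plotkin bound: M ≤ 2·2 = 4.
Given |C| = 4, check: satisfied.
This |C| is at the Plotkin bound.


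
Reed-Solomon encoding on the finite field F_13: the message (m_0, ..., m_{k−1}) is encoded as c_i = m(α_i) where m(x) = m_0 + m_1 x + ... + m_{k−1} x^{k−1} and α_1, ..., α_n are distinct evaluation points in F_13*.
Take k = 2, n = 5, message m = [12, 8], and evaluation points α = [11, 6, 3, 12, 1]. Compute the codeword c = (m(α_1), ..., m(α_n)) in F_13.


c = [9, 8, 10, 4, 7]

Message polynomial: m(x) = 12 + 8·x (mod 13).
For each evaluation point α_i, compute m(α_i) mod 13:
  α_1 = 11: Horner steps 8 → 9, so m(11) = 9.
  α_2 = 6: Horner steps 8 → 8, so m(6) = 8.
  α_3 = 3: Horner steps 8 → 10, so m(3) = 10.
  α_4 = 12: Horner steps 8 → 4, so m(12) = 4.
  α_5 = 1: Horner steps 8 → 7, so m(1) = 7.
Codeword c = [9, 8, 10, 4, 7] ∈ F_13^5.


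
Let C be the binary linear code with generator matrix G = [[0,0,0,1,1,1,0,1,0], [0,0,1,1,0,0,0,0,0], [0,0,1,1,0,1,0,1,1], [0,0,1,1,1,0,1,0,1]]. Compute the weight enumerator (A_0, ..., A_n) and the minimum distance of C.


Weight distribution: A_0 = 1, A_2 = 3, A_3 = 4, A_4 = 3, A_5 = 4, A_6 = 1. Minimum distance d = 2.

Enumerate all 2^4 = 16 messages m ∈ F_2^4.
For each, compute codeword c = mG in F_2^9, then tally its weight.
  m = 0000 → c = 000000000, weight = 0.
  m = 1000 → c = 000111010, weight = 4.
  m = 0100 → c = 001100000, weight = 2.
  m = 1100 → c = 001011010, weight = 4.
  m = 0010 → c = 001101011, weight = 5.
  m = 1010 → c = 001010001, weight = 3.
  m = 0110 → c = 000001011, weight = 3.
  m = 1110 → c = 000110001, weight = 3.
  m = 0001 → c = 001110101, weight = 5.
  m = 1001 → c = 001001111, weight = 5.
  m = 0101 → c = 000010101, weight = 3.
  m = 1101 → c = 000101111, weight = 5.
  m = 0011 → c = 000011110, weight = 4.
  m = 1011 → c = 000100100, weight = 2.
  m = 0111 → c = 001111110, weight = 6.
  m = 1111 → c = 001000100, weight = 2.
Tally weights:
  weight 0: 1 codewords.
  weight 2: 3 codewords.
  weight 3: 4 codewords.
  weight 4: 3 codewords.
  weight 5: 4 codewords.
  weight 6: 1 codewords.
Minimum distance d = smallest w > 0 with A_w > 0 = 2.
Sanity: Σ A_w = 16 = 2^4 = 16 ✓.


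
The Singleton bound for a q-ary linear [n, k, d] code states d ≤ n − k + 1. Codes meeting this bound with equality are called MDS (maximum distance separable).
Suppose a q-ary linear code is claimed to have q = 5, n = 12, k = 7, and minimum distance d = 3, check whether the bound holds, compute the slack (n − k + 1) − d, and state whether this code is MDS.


Singleton RHS = n − k + 1 = 6, slack = 3, bound satisfied, not MDS.

Singleton bound: d ≤ n − k + 1.
Here n = 12, k = 7, so n − k + 1 = 6.
Given d = 3, check d ≤ 6: YES.
Slack = (n − k + 1) − d = 3.
The code is NOT MDS (slack = 3 > 0).
Description: the claimed parameters are [12, 7, 3]_5; such a code would be non-MDS.


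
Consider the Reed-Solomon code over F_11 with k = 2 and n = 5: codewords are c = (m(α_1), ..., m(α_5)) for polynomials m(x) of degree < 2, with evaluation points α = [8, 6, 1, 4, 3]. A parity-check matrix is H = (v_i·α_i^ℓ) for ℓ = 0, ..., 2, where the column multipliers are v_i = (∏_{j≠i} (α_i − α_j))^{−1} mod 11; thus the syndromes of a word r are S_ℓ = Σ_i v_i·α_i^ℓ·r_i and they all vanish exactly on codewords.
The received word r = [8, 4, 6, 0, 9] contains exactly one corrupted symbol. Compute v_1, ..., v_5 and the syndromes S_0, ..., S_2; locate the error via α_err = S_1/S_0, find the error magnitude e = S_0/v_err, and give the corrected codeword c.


S = (1, 1, 1), error at position 3, error magnitude e = 1, c = [8, 4, 5, 0, 9].

Step 1: column multipliers v_i = (∏_{j≠i}(α_i − α_j))^{−1} mod 11.
  i = 1 (α = 8): (8−6)(8−1)(8−4)(8−3) = 2·7·4·5 = 280 ≡ 5, so v_1 = 5^{−1} = 9 (mod 11).
  i = 2 (α = 6): (6−8)(6−1)(6−4)(6−3) = (−2)·5·2·3 = −60 ≡ 6, so v_2 = 6^{−1} = 2 (mod 11).
  i = 3 (α = 1): (1−8)(1−6)(1−4)(1−3) = (−7)·(−5)·(−3)·(−2) = 210 ≡ 1, so v_3 = 1^{−1} = 1 (mod 11).
  i = 4 (α = 4): (4−8)(4−6)(4−1)(4−3) = (−4)·(−2)·3·1 = 24 ≡ 2, so v_4 = 2^{−1} = 6 (mod 11).
  i = 5 (α = 3): (3−8)(3−6)(3−1)(3−4) = (−5)·(−3)·2·(−1) = −30 ≡ 3, so v_5 = 3^{−1} = 4 (mod 11).
  v = [9, 2, 1, 6, 4].
Step 2: syndromes of r = [8, 4, 6, 0, 9] (all sums mod 11).
  S_0 = Σ v_i r_i = 9·8 + 2·4 + 1·6 + 6·0 + 4·9 = 122 ≡ 1.
  S_1 = Σ v_i α_i r_i = 9·8·8 + 2·6·4 + 1·1·6 + 6·4·0 + 4·3·9 = 738 ≡ 1.
  α_i^2 mod 11 = [9, 3, 1, 5, 9].
  S_2 = Σ v_i α_i^2 r_i = 9·9·8 + 2·3·4 + 1·1·6 + 6·5·0 + 4·9·9 = 1002 ≡ 1.
  S = (1, 1, 1) ≠ 0, so r is not a codeword (an error is present).
Step 3: locate the error. For a single error e at position i, S_ℓ = v_i·e·α_i^ℓ, so α_err = S_1/S_0.
  S_0^{−1} = 1^{−1} = 1 (mod 11), so α_err = 1·1 = 1 ≡ 1 = α_3. Error position i = 3.
  Consistency check: S_2/S_1 = 1·1 = 1 ≡ 1 = α_err ✓ (single-error assumption holds).
Step 4: error magnitude e = S_0/v_3 = S_0·∏_{j≠3}(α_3 − α_j) = 1·1 = 1 ≡ 1 (mod 11).
Step 5: correct position 3: c_3 = r_3 − e = 6 − 1 ≡ 5 (mod 11). Hence c = [8, 4, 5, 0, 9].
  Check: interpolating c through the α_i gives m(x) = 3 + 2·x (degree < 2) with m(α_i) = c_i for every i, so c is indeed a codeword.


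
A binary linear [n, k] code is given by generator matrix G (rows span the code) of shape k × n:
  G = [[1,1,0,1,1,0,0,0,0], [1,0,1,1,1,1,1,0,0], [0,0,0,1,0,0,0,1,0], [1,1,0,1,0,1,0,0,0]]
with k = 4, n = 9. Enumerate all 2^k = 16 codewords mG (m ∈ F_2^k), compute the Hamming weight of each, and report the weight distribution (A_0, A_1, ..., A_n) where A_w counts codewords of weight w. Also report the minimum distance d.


Weight distribution: A_0 = 1, A_2 = 2, A_4 = 9, A_6 = 4. Minimum distance d = 2.

Enumerate all 2^4 = 16 messages m ∈ F_2^4.
For each, compute codeword c = mG in F_2^9, then tally its weight.
  m = 0000 → c = 000000000, weight = 0.
  m = 1000 → c = 110110000, weight = 4.
  m = 0100 → c = 101111100, weight = 6.
  m = 1100 → c = 011001100, weight = 4.
  m = 0010 → c = 000100010, weight = 2.
  m = 1010 → c = 110010010, weight = 4.
  m = 0110 → c = 101011110, weight = 6.
  m = 1110 → c = 011101110, weight = 6.
  m = 0001 → c = 110101000, weight = 4.
  m = 1001 → c = 000011000, weight = 2.
  m = 0101 → c = 011010100, weight = 4.
  m = 1101 → c = 101100100, weight = 4.
  m = 0011 → c = 110001010, weight = 4.
  m = 1011 → c = 000111010, weight = 4.
  m = 0111 → c = 011110110, weight = 6.
  m = 1111 → c = 101000110, weight = 4.
Tally weights:
  weight 0: 1 codewords.
  weight 2: 2 codewords.
  weight 4: 9 codewords.
  weight 6: 4 codewords.
Minimum distance d = smallest w > 0 with A_w > 0 = 2.
Sanity: Σ A_w = 16 = 2^4 = 16 ✓.


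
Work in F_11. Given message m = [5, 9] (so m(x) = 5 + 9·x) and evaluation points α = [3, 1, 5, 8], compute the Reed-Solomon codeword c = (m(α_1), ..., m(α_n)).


c = [10, 3, 6, 0]

Message polynomial: m(x) = 5 + 9·x (mod 11).
For each evaluation point α_i, compute m(α_i) mod 11:
  α_1 = 3: Horner steps 9 → 10, so m(3) = 10.
  α_2 = 1: Horner steps 9 → 3, so m(1) = 3.
  α_3 = 5: Horner steps 9 → 6, so m(5) = 6.
  α_4 = 8: Horner steps 9 → 0, so m(8) = 0.
Codeword c = [10, 3, 6, 0] ∈ F_11^4.


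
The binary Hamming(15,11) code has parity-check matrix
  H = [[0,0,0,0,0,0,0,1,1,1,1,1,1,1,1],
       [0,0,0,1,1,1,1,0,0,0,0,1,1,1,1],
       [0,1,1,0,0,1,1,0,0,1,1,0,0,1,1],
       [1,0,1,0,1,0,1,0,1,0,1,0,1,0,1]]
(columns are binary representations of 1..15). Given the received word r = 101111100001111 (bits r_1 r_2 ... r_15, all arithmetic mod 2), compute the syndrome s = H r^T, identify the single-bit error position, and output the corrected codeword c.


s = (0, 0, 1, 0)^T, error position = 2, corrected codeword c = 111111100001111

Compute s = H r^T mod 2 one row at a time:
  s_1 = 0 + 0 + 0 + 0 + 1 + 1 + 1 + 1 = 4 ≡ 0 (mod 2).
  s_2 = 1 + 1 + 1 + 1 + 1 + 1 + 1 + 1 = 8 ≡ 0 (mod 2).
  s_3 = 0 + 1 + 1 + 1 + 0 + 0 + 1 + 1 = 5 ≡ 1 (mod 2).
  s_4 = 1 + 1 + 1 + 1 + 0 + 0 + 1 + 1 = 6 ≡ 0 (mod 2).
s = (0, 0, 1, 0)^T — this equals column 2 of H (binary 0010), so error is at position 2.
Correct: flip bit 2 of r = 101111100001111 to get c = 111111100001111.


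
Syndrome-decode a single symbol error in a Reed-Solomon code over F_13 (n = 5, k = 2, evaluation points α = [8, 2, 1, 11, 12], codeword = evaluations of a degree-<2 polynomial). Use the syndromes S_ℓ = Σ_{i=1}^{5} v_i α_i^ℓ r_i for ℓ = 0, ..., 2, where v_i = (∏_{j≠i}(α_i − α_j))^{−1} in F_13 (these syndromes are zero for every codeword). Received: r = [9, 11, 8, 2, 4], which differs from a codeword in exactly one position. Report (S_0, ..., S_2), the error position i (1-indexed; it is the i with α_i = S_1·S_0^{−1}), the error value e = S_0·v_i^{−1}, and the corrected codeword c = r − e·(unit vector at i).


S = (11, 9, 5), error at position 2, error magnitude e = 1, c = [9, 10, 8, 2, 4].

Step 1: column multipliers v_i = (∏_{j≠i}(α_i − α_j))^{−1} mod 13.
  i = 1 (α = 8): (8−2)(8−1)(8−11)(8−12) = 6·7·(−3)·(−4) = 504 ≡ 10, so v_1 = 10^{−1} = 4 (mod 13).
  i = 2 (α = 2): (2−8)(2−1)(2−11)(2−12) = (−6)·1·(−9)·(−10) = −540 ≡ 6, so v_2 = 6^{−1} = 11 (mod 13).
  i = 3 (α = 1): (1−8)(1−2)(1−11)(1−12) = (−7)·(−1)·(−10)·(−11) = 770 ≡ 3, so v_3 = 3^{−1} = 9 (mod 13).
  i = 4 (α = 11): (11−8)(11−2)(11−1)(11−12) = 3·9·10·(−1) = −270 ≡ 3, so v_4 = 3^{−1} = 9 (mod 13).
  i = 5 (α = 12): (12−8)(12−2)(12−1)(12−11) = 4·10·11·1 = 440 ≡ 11, so v_5 = 11^{−1} = 6 (mod 13).
  v = [4, 11, 9, 9, 6].
Step 2: syndromes of r = [9, 11, 8, 2, 4] (all sums mod 13).
  S_0 = Σ v_i r_i = 4·9 + 11·11 + 9·8 + 9·2 + 6·4 = 271 ≡ 11.
  S_1 = Σ v_i α_i r_i = 4·8·9 + 11·2·11 + 9·1·8 + 9·11·2 + 6·12·4 = 1088 ≡ 9.
  α_i^2 mod 13 = [12, 4, 1, 4, 1].
  S_2 = Σ v_i α_i^2 r_i = 4·12·9 + 11·4·11 + 9·1·8 + 9·4·2 + 6·1·4 = 1084 ≡ 5.
  S = (11, 9, 5) ≠ 0, so r is not a codeword (an error is present).
Step 3: locate the error. For a single error e at position i, S_ℓ = v_i·e·α_i^ℓ, so α_err = S_1/S_0.
  S_0^{−1} = 11^{−1} = 6 (mod 13), so α_err = 9·6 = 54 ≡ 2 = α_2. Error position i = 2.
  Consistency check: S_2/S_1 = 5·3 = 15 ≡ 2 = α_err ✓ (single-error assumption holds).
Step 4: error magnitude e = S_0/v_2 = S_0·∏_{j≠2}(α_2 − α_j) = 11·6 = 66 ≡ 1 (mod 13).
Step 5: correct position 2: c_2 = r_2 − e = 11 − 1 ≡ 10 (mod 13). Hence c = [9, 10, 8, 2, 4].
  Check: interpolating c through the α_i gives m(x) = 6 + 2·x (degree < 2) with m(α_i) = c_i for every i, so c is indeed a codeword.


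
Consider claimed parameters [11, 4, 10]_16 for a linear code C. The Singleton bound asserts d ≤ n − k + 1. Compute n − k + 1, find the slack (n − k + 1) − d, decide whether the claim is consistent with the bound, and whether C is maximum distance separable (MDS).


Singleton RHS = n − k + 1 = 8, slack = -2, bound violated (no such code; not MDS).

Singleton bound: d ≤ n − k + 1.
Here n = 11, k = 4, so n − k + 1 = 8.
Given d = 10, check d ≤ 8: NO.
Slack = (n − k + 1) − d = -2.
The slack is negative: d = 10 exceeds n − k + 1 = 8 by 2, so the Singleton bound is violated and no linear [11, 4, 10]_16 code can exist. In particular it is not MDS (MDS requires d = n − k + 1 exactly).
Description: the claimed parameters are [11, 4, 10]_16; such a code would be impossible (violates the Singleton bound).


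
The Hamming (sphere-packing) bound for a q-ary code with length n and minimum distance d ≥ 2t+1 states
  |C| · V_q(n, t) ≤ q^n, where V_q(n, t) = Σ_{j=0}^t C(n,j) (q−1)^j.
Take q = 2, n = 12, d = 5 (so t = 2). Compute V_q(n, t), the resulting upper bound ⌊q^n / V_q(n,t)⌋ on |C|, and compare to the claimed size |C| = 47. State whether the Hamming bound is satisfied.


V_q(n, t) = 79, q^n = 4096, Hamming bound = 51, |C| = 47 ≤ bound (satisfied).

Step 1: Compute V_q(n, t) = Σ_{j=0}^2 C(n, j) (q−1)^j.
  j = 0: C(12,0)·(1)^0 = 1·1 = 1.
  j = 1: C(12,1)·(1)^1 = 12·1 = 12.
  j = 2: C(12,2)·(1)^2 = 66·1 = 66.
  V_q(n, t) = 1 + 12 + 66 = 79.
Step 2: q^n = 2^12 = 4096.
Step 3: Hamming bound ⌊q^n / V_q(n,t)⌋ = ⌊4096/79⌋ = 51.
Step 4: Compare |C| = 47 to 51: satisfied.
The claimed |C| lies below the Hamming bound.


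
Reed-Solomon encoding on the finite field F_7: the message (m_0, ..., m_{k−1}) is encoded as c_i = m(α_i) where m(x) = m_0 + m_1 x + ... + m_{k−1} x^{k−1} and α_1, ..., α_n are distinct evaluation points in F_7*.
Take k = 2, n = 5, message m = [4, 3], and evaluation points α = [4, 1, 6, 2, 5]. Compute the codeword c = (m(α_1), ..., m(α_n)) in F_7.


c = [2, 0, 1, 3, 5]

Message polynomial: m(x) = 4 + 3·x (mod 7).
For each evaluation point α_i, compute m(α_i) mod 7:
  α_1 = 4: Horner steps 3 → 2, so m(4) = 2.
  α_2 = 1: Horner steps 3 → 0, so m(1) = 0.
  α_3 = 6: Horner steps 3 → 1, so m(6) = 1.
  α_4 = 2: Horner steps 3 → 3, so m(2) = 3.
  α_5 = 5: Horner steps 3 → 5, so m(5) = 5.
Codeword c = [2, 0, 1, 3, 5] ∈ F_7^5.


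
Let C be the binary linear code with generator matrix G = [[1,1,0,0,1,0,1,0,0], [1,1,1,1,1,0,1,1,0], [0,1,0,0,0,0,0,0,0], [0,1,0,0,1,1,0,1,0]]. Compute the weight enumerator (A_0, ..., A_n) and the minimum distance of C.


Weight distribution: A_0 = 1, A_1 = 1, A_3 = 3, A_4 = 5, A_5 = 3, A_6 = 2, A_7 = 1. Minimum distance d = 1.

Enumerate all 2^4 = 16 messages m ∈ F_2^4.
For each, compute codeword c = mG in F_2^9, then tally its weight.
  m = 0000 → c = 000000000, weight = 0.
  m = 1000 → c = 110010100, weight = 4.
  m = 0100 → c = 111110110, weight = 7.
  m = 1100 → c = 001100010, weight = 3.
  m = 0010 → c = 010000000, weight = 1.
  m = 1010 → c = 100010100, weight = 3.
  m = 0110 → c = 101110110, weight = 6.
  m = 1110 → c = 011100010, weight = 4.
  m = 0001 → c = 010011010, weight = 4.
  m = 1001 → c = 100001110, weight = 4.
  m = 0101 → c = 101101100, weight = 5.
  m = 1101 → c = 011111000, weight = 5.
  m = 0011 → c = 000011010, weight = 3.
  m = 1011 → c = 110001110, weight = 5.
  m = 0111 → c = 111101100, weight = 6.
  m = 1111 → c = 001111000, weight = 4.
Tally weights:
  weight 0: 1 codewords.
  weight 1: 1 codewords.
  weight 3: 3 codewords.
  weight 4: 5 codewords.
  weight 5: 3 codewords.
  weight 6: 2 codewords.
  weight 7: 1 codewords.
Minimum distance d = smallest w > 0 with A_w > 0 = 1.
Sanity: Σ A_w = 16 = 2^4 = 16 ✓.


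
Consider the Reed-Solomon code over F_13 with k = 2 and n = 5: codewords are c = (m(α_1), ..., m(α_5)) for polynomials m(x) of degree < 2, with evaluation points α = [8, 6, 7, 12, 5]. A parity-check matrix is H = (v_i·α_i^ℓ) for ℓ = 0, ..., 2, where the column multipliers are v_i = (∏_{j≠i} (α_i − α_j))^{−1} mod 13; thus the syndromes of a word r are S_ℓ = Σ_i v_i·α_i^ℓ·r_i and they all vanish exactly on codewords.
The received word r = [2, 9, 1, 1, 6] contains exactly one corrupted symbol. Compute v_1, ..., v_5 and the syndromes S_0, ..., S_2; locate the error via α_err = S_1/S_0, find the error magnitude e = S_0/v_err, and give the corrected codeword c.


S = (8, 4, 2), error at position 3, error magnitude e = 2, c = [2, 9, 12, 1, 6].

Step 1: column multipliers v_i = (∏_{j≠i}(α_i − α_j))^{−1} mod 13.
  i = 1 (α = 8): (8−6)(8−7)(8−12)(8−5) = 2·1·(−4)·3 = −24 ≡ 2, so v_1 = 2^{−1} = 7 (mod 13).
  i = 2 (α = 6): (6−8)(6−7)(6−12)(6−5) = (−2)·(−1)·(−6)·1 = −12 ≡ 1, so v_2 = 1^{−1} = 1 (mod 13).
  i = 3 (α = 7): (7−8)(7−6)(7−12)(7−5) = (−1)·1·(−5)·2 = 10 ≡ 10, so v_3 = 10^{−1} = 4 (mod 13).
  i = 4 (α = 12): (12−8)(12−6)(12−7)(12−5) = 4·6·5·7 = 840 ≡ 8, so v_4 = 8^{−1} = 5 (mod 13).
  i = 5 (α = 5): (5−8)(5−6)(5−7)(5−12) = (−3)·(−1)·(−2)·(−7) = 42 ≡ 3, so v_5 = 3^{−1} = 9 (mod 13).
  v = [7, 1, 4, 5, 9].
Step 2: syndromes of r = [2, 9, 1, 1, 6] (all sums mod 13).
  S_0 = Σ v_i r_i = 7·2 + 1·9 + 4·1 + 5·1 + 9·6 = 86 ≡ 8.
  S_1 = Σ v_i α_i r_i = 7·8·2 + 1·6·9 + 4·7·1 + 5·12·1 + 9·5·6 = 524 ≡ 4.
  α_i^2 mod 13 = [12, 10, 10, 1, 12].
  S_2 = Σ v_i α_i^2 r_i = 7·12·2 + 1·10·9 + 4·10·1 + 5·1·1 + 9·12·6 = 951 ≡ 2.
  S = (8, 4, 2) ≠ 0, so r is not a codeword (an error is present).
Step 3: locate the error. For a single error e at position i, S_ℓ = v_i·e·α_i^ℓ, so α_err = S_1/S_0.
  S_0^{−1} = 8^{−1} = 5 (mod 13), so α_err = 4·5 = 20 ≡ 7 = α_3. Error position i = 3.
  Consistency check: S_2/S_1 = 2·10 = 20 ≡ 7 = α_err ✓ (single-error assumption holds).
Step 4: error magnitude e = S_0/v_3 = S_0·∏_{j≠3}(α_3 − α_j) = 8·10 = 80 ≡ 2 (mod 13).
Step 5: correct position 3: c_3 = r_3 − e = 1 − 2 ≡ 12 (mod 13). Hence c = [2, 9, 12, 1, 6].
  Check: interpolating c through the α_i gives m(x) = 4 + 3·x (degree < 2) with m(α_i) = c_i for every i, so c is indeed a codeword.


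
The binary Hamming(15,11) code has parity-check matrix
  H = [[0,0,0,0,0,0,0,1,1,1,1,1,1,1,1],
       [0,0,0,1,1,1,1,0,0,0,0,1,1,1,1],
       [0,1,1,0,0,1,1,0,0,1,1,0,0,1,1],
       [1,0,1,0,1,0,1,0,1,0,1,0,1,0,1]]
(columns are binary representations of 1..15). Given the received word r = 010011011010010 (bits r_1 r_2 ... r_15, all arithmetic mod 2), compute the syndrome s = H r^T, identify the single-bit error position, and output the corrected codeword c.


s = (0, 1, 0, 1)^T, error position = 5, corrected codeword c = 010001011010010

Compute s = H r^T mod 2 one row at a time:
  s_1 = 1 + 1 + 0 + 1 + 0 + 0 + 1 + 0 = 4 ≡ 0 (mod 2).
  s_2 = 0 + 1 + 1 + 0 + 0 + 0 + 1 + 0 = 3 ≡ 1 (mod 2).
  s_3 = 1 + 0 + 1 + 0 + 0 + 1 + 1 + 0 = 4 ≡ 0 (mod 2).
  s_4 = 0 + 0 + 1 + 0 + 1 + 1 + 0 + 0 = 3 ≡ 1 (mod 2).
s = (0, 1, 0, 1)^T — this equals column 5 of H (binary 0101), so error is at position 5.
Correct: flip bit 5 of r = 010011011010010 to get c = 010001011010010.


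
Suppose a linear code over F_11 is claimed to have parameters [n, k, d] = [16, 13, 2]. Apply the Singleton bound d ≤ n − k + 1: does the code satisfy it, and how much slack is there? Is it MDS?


Singleton RHS = n − k + 1 = 4, slack = 2, bound satisfied, not MDS.

Singleton bound: d ≤ n − k + 1.
Here n = 16, k = 13, so n − k + 1 = 4.
Given d = 2, check d ≤ 4: YES.
Slack = (n − k + 1) − d = 2.
The code is NOT MDS (slack = 2 > 0).
Description: the claimed parameters are [16, 13, 2]_11; such a code would be non-MDS.


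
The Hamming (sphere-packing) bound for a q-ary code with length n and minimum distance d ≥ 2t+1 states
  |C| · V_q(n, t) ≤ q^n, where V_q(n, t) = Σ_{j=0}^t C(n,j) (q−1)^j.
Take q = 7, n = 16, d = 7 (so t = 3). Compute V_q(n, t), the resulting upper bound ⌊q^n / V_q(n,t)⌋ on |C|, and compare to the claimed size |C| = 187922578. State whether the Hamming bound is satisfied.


V_q(n, t) = 125377, q^n = 33232930569601, Hamming bound = 265064011, |C| = 187922578 ≤ bound (satisfied).

Step 1: Compute V_q(n, t) = Σ_{j=0}^3 C(n, j) (q−1)^j.
  j = 0: C(16,0)·(6)^0 = 1·1 = 1.
  j = 1: C(16,1)·(6)^1 = 16·6 = 96.
  j = 2: C(16,2)·(6)^2 = 120·36 = 4320.
  j = 3: C(16,3)·(6)^3 = 560·216 = 120960.
  V_q(n, t) = 1 + 96 + 4320 + 120960 = 125377.
Step 2: q^n = 7^16 = 33232930569601.
Step 3: Hamming bound ⌊q^n / V_q(n,t)⌋ = ⌊33232930569601/125377⌋ = 265064011.
Step 4: Compare |C| = 187922578 to 265064011: satisfied.
The claimed |C| lies below the Hamming bound.


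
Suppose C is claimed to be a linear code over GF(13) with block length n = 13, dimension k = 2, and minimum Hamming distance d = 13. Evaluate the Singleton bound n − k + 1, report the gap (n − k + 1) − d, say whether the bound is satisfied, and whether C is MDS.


Singleton RHS = n − k + 1 = 12, slack = -1, bound violated (no such code; not MDS).

Singleton bound: d ≤ n − k + 1.
Here n = 13, k = 2, so n − k + 1 = 12.
Given d = 13, check d ≤ 12: NO.
Slack = (n − k + 1) − d = -1.
The slack is negative: d = 13 exceeds n − k + 1 = 12 by 1, so the Singleton bound is violated and no linear [13, 2, 13]_13 code can exist. In particular it is not MDS (MDS requires d = n − k + 1 exactly).
Description: the claimed parameters are [13, 2, 13]_13; such a code would be impossible (violates the Singleton bound).


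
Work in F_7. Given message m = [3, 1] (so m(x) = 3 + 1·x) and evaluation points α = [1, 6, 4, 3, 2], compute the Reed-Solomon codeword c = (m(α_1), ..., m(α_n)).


c = [4, 2, 0, 6, 5]

Message polynomial: m(x) = 3 + 1·x (mod 7).
For each evaluation point α_i, compute m(α_i) mod 7:
  α_1 = 1: Horner steps 1 → 4, so m(1) = 4.
  α_2 = 6: Horner steps 1 → 2, so m(6) = 2.
  α_3 = 4: Horner steps 1 → 0, so m(4) = 0.
  α_4 = 3: Horner steps 1 → 6, so m(3) = 6.
  α_5 = 2: Horner steps 1 → 5, so m(2) = 5.
Codeword c = [4, 2, 0, 6, 5] ∈ F_7^5.


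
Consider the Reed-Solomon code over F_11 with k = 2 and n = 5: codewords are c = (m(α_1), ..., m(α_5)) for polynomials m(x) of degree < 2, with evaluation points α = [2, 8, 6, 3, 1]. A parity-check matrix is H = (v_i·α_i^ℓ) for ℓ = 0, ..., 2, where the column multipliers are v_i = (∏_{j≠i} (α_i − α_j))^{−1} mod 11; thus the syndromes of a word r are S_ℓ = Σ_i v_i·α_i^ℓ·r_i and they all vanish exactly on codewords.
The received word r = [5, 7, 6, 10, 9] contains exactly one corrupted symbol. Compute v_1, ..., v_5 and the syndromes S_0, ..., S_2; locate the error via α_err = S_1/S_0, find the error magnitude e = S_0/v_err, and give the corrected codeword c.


S = (5, 10, 9), error at position 1, error magnitude e = 1, c = [4, 7, 6, 10, 9].

Step 1: column multipliers v_i = (∏_{j≠i}(α_i − α_j))^{−1} mod 11.
  i = 1 (α = 2): (2−8)(2−6)(2−3)(2−1) = (−6)·(−4)·(−1)·1 = −24 ≡ 9, so v_1 = 9^{−1} = 5 (mod 11).
  i = 2 (α = 8): (8−2)(8−6)(8−3)(8−1) = 6·2·5·7 = 420 ≡ 2, so v_2 = 2^{−1} = 6 (mod 11).
  i = 3 (α = 6): (6−2)(6−8)(6−3)(6−1) = 4·(−2)·3·5 = −120 ≡ 1, so v_3 = 1^{−1} = 1 (mod 11).
  i = 4 (α = 3): (3−2)(3−8)(3−6)(3−1) = 1·(−5)·(−3)·2 = 30 ≡ 8, so v_4 = 8^{−1} = 7 (mod 11).
  i = 5 (α = 1): (1−2)(1−8)(1−6)(1−3) = (−1)·(−7)·(−5)·(−2) = 70 ≡ 4, so v_5 = 4^{−1} = 3 (mod 11).
  v = [5, 6, 1, 7, 3].
Step 2: syndromes of r = [5, 7, 6, 10, 9] (all sums mod 11).
  S_0 = Σ v_i r_i = 5·5 + 6·7 + 1·6 + 7·10 + 3·9 = 170 ≡ 5.
  S_1 = Σ v_i α_i r_i = 5·2·5 + 6·8·7 + 1·6·6 + 7·3·10 + 3·1·9 = 659 ≡ 10.
  α_i^2 mod 11 = [4, 9, 3, 9, 1].
  S_2 = Σ v_i α_i^2 r_i = 5·4·5 + 6·9·7 + 1·3·6 + 7·9·10 + 3·1·9 = 1153 ≡ 9.
  S = (5, 10, 9) ≠ 0, so r is not a codeword (an error is present).
Step 3: locate the error. For a single error e at position i, S_ℓ = v_i·e·α_i^ℓ, so α_err = S_1/S_0.
  S_0^{−1} = 5^{−1} = 9 (mod 11), so α_err = 10·9 = 90 ≡ 2 = α_1. Error position i = 1.
  Consistency check: S_2/S_1 = 9·10 = 90 ≡ 2 = α_err ✓ (single-error assumption holds).
Step 4: error magnitude e = S_0/v_1 = S_0·∏_{j≠1}(α_1 − α_j) = 5·9 = 45 ≡ 1 (mod 11).
Step 5: correct position 1: c_1 = r_1 − e = 5 − 1 ≡ 4 (mod 11). Hence c = [4, 7, 6, 10, 9].
  Check: interpolating c through the α_i gives m(x) = 3 + 6·x (degree < 2) with m(α_i) = c_i for every i, so c is indeed a codeword.
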